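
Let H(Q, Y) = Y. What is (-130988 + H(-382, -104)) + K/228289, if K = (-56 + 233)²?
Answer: -29926830259/228289 ≈ -1.3109e+5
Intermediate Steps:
K = 31329 (K = 177² = 31329)
(-130988 + H(-382, -104)) + K/228289 = (-130988 - 104) + 31329/228289 = -131092 + 31329*(1/228289) = -131092 + 31329/228289 = -29926830259/228289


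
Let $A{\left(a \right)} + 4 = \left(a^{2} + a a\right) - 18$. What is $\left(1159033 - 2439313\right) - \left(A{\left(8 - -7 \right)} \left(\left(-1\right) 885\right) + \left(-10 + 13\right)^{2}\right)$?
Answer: $-901509$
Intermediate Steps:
$A{\left(a \right)} = -22 + 2 a^{2}$ ($A{\left(a \right)} = -4 - \left(18 - a^{2} - a a\right) = -4 + \left(\left(a^{2} + a^{2}\right) - 18\right) = -4 + \left(2 a^{2} - 18\right) = -4 + \left(-18 + 2 a^{2}\right) = -22 + 2 a^{2}$)
$\left(1159033 - 2439313\right) - \left(A{\left(8 - -7 \right)} \left(\left(-1\right) 885\right) + \left(-10 + 13\right)^{2}\right) = \left(1159033 - 2439313\right) - \left(\left(-22 + 2 \left(8 - -7\right)^{2}\right) \left(\left(-1\right) 885\right) + \left(-10 + 13\right)^{2}\right) = -1280280 - \left(\left(-22 + 2 \left(8 + 7\right)^{2}\right) \left(-885\right) + 3^{2}\right) = -1280280 - \left(\left(-22 + 2 \cdot 15^{2}\right) \left(-885\right) + 9\right) = -1280280 - \left(\left(-22 + 2 \cdot 225\right) \left(-885\right) + 9\right) = -1280280 - \left(\left(-22 + 450\right) \left(-885\right) + 9\right) = -1280280 - \left(428 \left(-885\right) + 9\right) = -1280280 - \left(-378780 + 9\right) = -1280280 - -378771 = -1280280 + 378771 = -901509$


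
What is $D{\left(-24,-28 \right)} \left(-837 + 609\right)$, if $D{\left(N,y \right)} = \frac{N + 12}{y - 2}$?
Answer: $- \frac{456}{5} \approx -91.2$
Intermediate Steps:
$D{\left(N,y \right)} = \frac{12 + N}{-2 + y}$
$D{\left(-24,-28 \right)} \left(-837 + 609\right) = \frac{12 - 24}{-2 - 28} \left(-837 + 609\right) = \frac{1}{-30} \left(-12\right) \left(-228\right) = \left(- \frac{1}{30}\right) \left(-12\right) \left(-228\right) = \frac{2}{5} \left(-228\right) = - \frac{456}{5}$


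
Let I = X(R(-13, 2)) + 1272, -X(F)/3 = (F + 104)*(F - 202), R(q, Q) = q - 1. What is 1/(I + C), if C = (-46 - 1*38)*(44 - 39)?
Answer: 1/59172 ≈ 1.6900e-5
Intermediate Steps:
R(q, Q) = -1 + q
X(F) = -3*(-202 + F)*(104 + F) (X(F) = -3*(F + 104)*(F - 202) = -3*(104 + F)*(-202 + F) = -3*(-202 + F)*(104 + F))
C = -420 (C = (-46 - 38)*5 = -84*5 = -420)
I = 59592 (I = (63024 - 3*(-1 - 13)² + 294*(-1 - 13)) + 1272 = (63024 - 3*(-14)² + 294*(-14)) + 1272 = (63024 - 3*196 - 4116) + 1272 = (63024 - 588 - 4116) + 1272 = 58320 + 1272 = 59592)
1/(I + C) = 1/(59592 - 420) = 1/59172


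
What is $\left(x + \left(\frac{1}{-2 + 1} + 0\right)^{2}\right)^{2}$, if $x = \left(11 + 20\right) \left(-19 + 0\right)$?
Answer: $345744$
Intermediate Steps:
$x = -589$ ($x = 31 \left(-19\right) = -589$)
$\left(x + \left(\frac{1}{-2 + 1} + 0\right)^{2}\right)^{2} = \left(-589 + \left(\frac{1}{-2 + 1} + 0\right)^{2}\right)^{2} = \left(-589 + \left(\frac{1}{-1} + 0\right)^{2}\right)^{2} = \left(-589 + \left(-1 + 0\right)^{2}\right)^{2} = \left(-589 + \left(-1\right)^{2}\right)^{2} = \left(-589 + 1\right)^{2} = \left(-588\right)^{2} = 345744$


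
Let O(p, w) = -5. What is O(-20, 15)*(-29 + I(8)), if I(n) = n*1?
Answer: 105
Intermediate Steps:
I(n) = n
O(-20, 15)*(-29 + I(8)) = -5*(-29 + 8) = -5*(-21) = 105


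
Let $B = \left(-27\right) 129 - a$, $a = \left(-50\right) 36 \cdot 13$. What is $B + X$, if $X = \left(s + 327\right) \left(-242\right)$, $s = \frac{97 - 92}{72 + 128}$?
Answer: $- \frac{1184461}{20} \approx -59223.0$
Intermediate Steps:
$s = \frac{1}{40}$ ($s = \frac{5}{200} = 5 \cdot \frac{1}{200} = \frac{1}{40} \approx 0.025$)
$a = -23400$ ($a = \left(-1800\right) 13 = -23400$)
$X = - \frac{1582801}{20}$ ($X = \left(\frac{1}{40} + 327\right) \left(-242\right) = \frac{13081}{40} \left(-242\right) = - \frac{1582801}{20} \approx -79140.0$)
$B = 19917$ ($B = \left(-27\right) 129 - -23400 = -3483 + 23400 = 19917$)
$B + X = 19917 - \frac{1582801}{20} = - \frac{1184461}{20}$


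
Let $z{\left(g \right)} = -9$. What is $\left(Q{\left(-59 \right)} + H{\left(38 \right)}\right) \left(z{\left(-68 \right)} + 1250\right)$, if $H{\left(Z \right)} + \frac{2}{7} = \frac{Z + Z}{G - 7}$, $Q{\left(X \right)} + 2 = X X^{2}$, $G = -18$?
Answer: $- \frac{44604340937}{175} \approx -2.5488 \cdot 10^{8}$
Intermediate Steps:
$Q{\left(X \right)} = -2 + X^{3}$ ($Q{\left(X \right)} = -2 + X X^{2} = -2 + X^{3}$)
$H{\left(Z \right)} = - \frac{2}{7} - \frac{2 Z}{25}$ ($H{\left(Z \right)} = - \frac{2}{7} + \frac{Z + Z}{-18 - 7} = - \frac{2}{7} + \frac{2 Z}{-25} = - \frac{2}{7} + 2 Z \left(- \frac{1}{25}\right) = - \frac{2}{7} - \frac{2 Z}{25}$)
$\left(Q{\left(-59 \right)} + H{\left(38 \right)}\right) \left(z{\left(-68 \right)} + 1250\right) = \left(\left(-2 + \left(-59\right)^{3}\right) - \frac{582}{175}\right) \left(-9 + 1250\right) = \left(\left(-2 - 205379\right) - \frac{582}{175}\right) 1241 = \left(-205381 - \frac{582}{175}\right) 1241 = \left(- \frac{35942257}{175}\right) 1241 = - \frac{44604340937}{175}$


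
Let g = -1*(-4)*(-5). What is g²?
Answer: 400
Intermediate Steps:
g = -20 (g = 4*(-5) = -20)
g² = (-20)² = 400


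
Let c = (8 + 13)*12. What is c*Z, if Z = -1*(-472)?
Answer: 118944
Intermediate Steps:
Z = 472
c = 252 (c = 21*12 = 252)
c*Z = 252*472 = 118944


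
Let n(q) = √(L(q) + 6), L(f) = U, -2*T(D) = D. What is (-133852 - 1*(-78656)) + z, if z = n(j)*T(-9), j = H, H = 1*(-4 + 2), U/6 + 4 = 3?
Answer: -55196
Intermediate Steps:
T(D) = -D/2
U = -6 (U = -24 + 6*3 = -24 + 18 = -6)
L(f) = -6
H = -2 (H = 1*(-2) = -2)
j = -2
n(q) = 0 (n(q) = √(-6 + 6) = √0 = 0)
z = 0 (z = 0*(-½*(-9)) = 0*(9/2) = 0)
(-133852 - 1*(-78656)) + z = (-133852 - 1*(-78656)) + 0 = (-133852 + 78656) + 0 = -55196 + 0 = -55196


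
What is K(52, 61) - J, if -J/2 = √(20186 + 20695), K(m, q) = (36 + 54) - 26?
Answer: 64 + 2*√40881 ≈ 468.38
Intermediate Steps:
K(m, q) = 64 (K(m, q) = 90 - 26 = 64)
J = -2*√40881 (J = -2*√(20186 + 20695) = -2*√40881 ≈ -404.38)
K(52, 61) - J = 64 - (-2)*√40881 = 64 + 2*√40881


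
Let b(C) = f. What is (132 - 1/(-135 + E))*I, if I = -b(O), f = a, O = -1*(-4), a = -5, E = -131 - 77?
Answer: 226385/343 ≈ 660.01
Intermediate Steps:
E = -208
O = 4
f = -5
b(C) = -5
I = 5 (I = -1*(-5) = 5)
(132 - 1/(-135 + E))*I = (132 - 1/(-135 - 208))*5 = (132 - 1/(-343))*5 = (132 - 1*(-1/343))*5 = (132 + 1/343)*5 = (45277/343)*5 = 226385/343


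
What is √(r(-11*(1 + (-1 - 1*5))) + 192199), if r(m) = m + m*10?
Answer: 2*√48201 ≈ 439.09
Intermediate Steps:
r(m) = 11*m (r(m) = m + 10*m = 11*m)
√(r(-11*(1 + (-1 - 1*5))) + 192199) = √(11*(-11*(1 + (-1 - 1*5))) + 192199) = √(11*(-11*(1 + (-1 - 5))) + 192199) = √(11*(-11*(1 - 6)) + 192199) = √(11*(-11*(-5)) + 192199) = √(11*55 + 192199) = √(605 + 192199) = √192804 = 2*√48201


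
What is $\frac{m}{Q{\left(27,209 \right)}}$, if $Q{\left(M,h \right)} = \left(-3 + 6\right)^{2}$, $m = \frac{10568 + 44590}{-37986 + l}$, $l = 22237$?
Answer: $- \frac{18386}{47247} \approx -0.38915$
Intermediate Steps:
$m = - \frac{55158}{15749}$ ($m = \frac{10568 + 44590}{-37986 + 22237} = \frac{55158}{-15749} = 55158 \left(- \frac{1}{15749}\right) = - \frac{55158}{15749} \approx -3.5023$)
$Q{\left(M,h \right)} = 9$ ($Q{\left(M,h \right)} = 3^{2} = 9$)
$\frac{m}{Q{\left(27,209 \right)}} = - \frac{55158}{15749 \cdot 9} = \left(- \frac{55158}{15749}\right) \frac{1}{9} = - \frac{18386}{47247}$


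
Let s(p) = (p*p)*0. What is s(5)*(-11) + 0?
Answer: 0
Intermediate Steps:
s(p) = 0 (s(p) = p**2*0 = 0)
s(5)*(-11) + 0 = 0*(-11) + 0 = 0 + 0 = 0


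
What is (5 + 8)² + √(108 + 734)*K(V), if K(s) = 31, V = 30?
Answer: 169 + 31*√842 ≈ 1068.5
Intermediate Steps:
(5 + 8)² + √(108 + 734)*K(V) = (5 + 8)² + √(108 + 734)*31 = 13² + √842*31 = 169 + 31*√842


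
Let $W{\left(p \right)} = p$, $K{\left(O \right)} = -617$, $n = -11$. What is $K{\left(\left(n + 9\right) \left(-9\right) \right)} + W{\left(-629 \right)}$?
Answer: $-1246$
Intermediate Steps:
$K{\left(\left(n + 9\right) \left(-9\right) \right)} + W{\left(-629 \right)} = -617 - 629 = -1246$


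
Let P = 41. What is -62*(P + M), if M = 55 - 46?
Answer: -3100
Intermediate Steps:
M = 9
-62*(P + M) = -62*(41 + 9) = -62*50 = -3100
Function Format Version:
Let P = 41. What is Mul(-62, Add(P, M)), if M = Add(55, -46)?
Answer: -3100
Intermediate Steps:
M = 9
Mul(-62, Add(P, M)) = Mul(-62, Add(41, 9)) = Mul(-62, 50) = -3100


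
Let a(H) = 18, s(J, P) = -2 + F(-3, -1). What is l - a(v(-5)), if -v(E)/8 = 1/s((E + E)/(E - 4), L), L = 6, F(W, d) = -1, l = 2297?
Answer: 2279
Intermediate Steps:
s(J, P) = -3 (s(J, P) = -2 - 1 = -3)
v(E) = 8/3 (v(E) = -8/(-3) = -8*(-1/3) = 8/3)
l - a(v(-5)) = 2297 - 1*18 = 2297 - 18 = 2279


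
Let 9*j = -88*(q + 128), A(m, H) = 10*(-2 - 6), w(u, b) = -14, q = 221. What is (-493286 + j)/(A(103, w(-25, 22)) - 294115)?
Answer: 4470286/2647755 ≈ 1.6883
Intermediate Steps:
A(m, H) = -80 (A(m, H) = 10*(-8) = -80)
j = -30712/9 (j = (-88*(221 + 128))/9 = (-88*349)/9 = (1/9)*(-30712) = -30712/9 ≈ -3412.4)
(-493286 + j)/(A(103, w(-25, 22)) - 294115) = (-493286 - 30712/9)/(-80 - 294115) = -4470286/9/(-294195) = -4470286/9*(-1/294195) = 4470286/2647755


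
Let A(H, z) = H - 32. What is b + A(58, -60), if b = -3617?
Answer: -3591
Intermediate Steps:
A(H, z) = -32 + H
b + A(58, -60) = -3617 + (-32 + 58) = -3617 + 26 = -3591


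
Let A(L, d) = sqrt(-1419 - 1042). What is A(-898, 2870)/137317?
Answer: I*sqrt(2461)/137317 ≈ 0.00036127*I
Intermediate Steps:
A(L, d) = I*sqrt(2461) (A(L, d) = sqrt(-2461) = I*sqrt(2461))
A(-898, 2870)/137317 = (I*sqrt(2461))/137317 = (I*sqrt(2461))*(1/137317) = I*sqrt(2461)/137317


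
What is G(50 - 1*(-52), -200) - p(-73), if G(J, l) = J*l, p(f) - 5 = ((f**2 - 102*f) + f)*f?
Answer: 906841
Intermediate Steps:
p(f) = 5 + f*(f**2 - 101*f) (p(f) = 5 + ((f**2 - 102*f) + f)*f = 5 + (f**2 - 101*f)*f = 5 + f*(f**2 - 101*f))
G(50 - 1*(-52), -200) - p(-73) = (50 - 1*(-52))*(-200) - (5 + (-73)**3 - 101*(-73)**2) = (50 + 52)*(-200) - (5 - 389017 - 101*5329) = 102*(-200) - (5 - 389017 - 538229) = -20400 - 1*(-927241) = -20400 + 927241 = 906841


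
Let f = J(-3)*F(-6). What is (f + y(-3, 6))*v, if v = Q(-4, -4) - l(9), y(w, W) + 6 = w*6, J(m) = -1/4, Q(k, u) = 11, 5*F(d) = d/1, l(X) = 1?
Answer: -237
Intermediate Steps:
F(d) = d/5 (F(d) = (d/1)/5 = (d*1)/5 = d/5)
J(m) = -¼ (J(m) = -1*¼ = -¼)
y(w, W) = -6 + 6*w (y(w, W) = -6 + w*6 = -6 + 6*w)
f = 3/10 (f = -(-6)/20 = -¼*(-6/5) = 3/10 ≈ 0.30000)
v = 10 (v = 11 - 1*1 = 11 - 1 = 10)
(f + y(-3, 6))*v = (3/10 + (-6 + 6*(-3)))*10 = (3/10 + (-6 - 18))*10 = (3/10 - 24)*10 = -237/10*10 = -237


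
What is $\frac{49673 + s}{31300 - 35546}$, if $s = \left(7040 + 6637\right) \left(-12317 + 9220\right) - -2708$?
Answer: $\frac{21152644}{2123} \approx 9963.6$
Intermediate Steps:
$s = -42354961$ ($s = 13677 \left(-3097\right) + 2708 = -42357669 + 2708 = -42354961$)
$\frac{49673 + s}{31300 - 35546} = \frac{49673 - 42354961}{31300 - 35546} = - \frac{42305288}{-4246} = \left(-42305288\right) \left(- \frac{1}{4246}\right) = \frac{21152644}{2123}$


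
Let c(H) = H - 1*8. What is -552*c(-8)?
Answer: 8832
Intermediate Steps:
c(H) = -8 + H (c(H) = H - 8 = -8 + H)
-552*c(-8) = -552*(-8 - 8) = -552*(-16) = 8832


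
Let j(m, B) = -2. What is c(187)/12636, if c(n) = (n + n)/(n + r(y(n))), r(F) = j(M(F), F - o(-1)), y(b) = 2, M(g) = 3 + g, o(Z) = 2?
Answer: 187/1168830 ≈ 0.00015999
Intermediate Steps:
r(F) = -2
c(n) = 2*n/(-2 + n) (c(n) = (n + n)/(n - 2) = (2*n)/(-2 + n) = 2*n/(-2 + n))
c(187)/12636 = (2*187/(-2 + 187))/12636 = (2*187/185)*(1/12636) = (2*187*(1/185))*(1/12636) = (374/185)*(1/12636) = 187/1168830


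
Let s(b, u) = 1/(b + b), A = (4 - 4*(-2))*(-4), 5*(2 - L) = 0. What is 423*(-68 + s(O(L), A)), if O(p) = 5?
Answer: -287217/10 ≈ -28722.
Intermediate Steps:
L = 2 (L = 2 - 1/5*0 = 2 + 0 = 2)
A = -48 (A = (4 + 8)*(-4) = 12*(-4) = -48)
s(b, u) = 1/(2*b)
423*(-68 + s(O(L), A)) = 423*(-68 + (1/2)/5) = 423*(-68 + (1/2)*(1/5)) = 423*(-68 + 1/10) = 423*(-679/10) = -287217/10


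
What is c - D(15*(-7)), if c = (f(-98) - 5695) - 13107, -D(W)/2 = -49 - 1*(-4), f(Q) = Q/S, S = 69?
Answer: -1303646/69 ≈ -18893.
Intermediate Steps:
f(Q) = Q/69
D(W) = 90 (D(W) = -2*(-49 - 1*(-4)) = -2*(-49 + 4) = -2*(-45) = 90)
c = -1297436/69 (c = ((1/69)*(-98) - 5695) - 13107 = (-98/69 - 5695) - 13107 = -393053/69 - 13107 = -1297436/69 ≈ -18803.)
c - D(15*(-7)) = -1297436/69 - 1*90 = -1297436/69 - 90 = -1303646/69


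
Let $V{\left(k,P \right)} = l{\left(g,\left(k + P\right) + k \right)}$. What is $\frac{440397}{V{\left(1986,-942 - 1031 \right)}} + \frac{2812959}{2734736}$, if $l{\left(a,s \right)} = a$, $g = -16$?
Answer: $- \frac{37635141339}{1367368} \approx -27524.0$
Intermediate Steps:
$V{\left(k,P \right)} = -16$
$\frac{440397}{V{\left(1986,-942 - 1031 \right)}} + \frac{2812959}{2734736} = \frac{440397}{-16} + \frac{2812959}{2734736} = 440397 \left(- \frac{1}{16}\right) + 2812959 \cdot \frac{1}{2734736} = - \frac{440397}{16} + \frac{2812959}{2734736} = - \frac{37635141339}{1367368}$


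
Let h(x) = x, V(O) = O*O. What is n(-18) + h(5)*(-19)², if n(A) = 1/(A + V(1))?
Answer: 30684/17 ≈ 1804.9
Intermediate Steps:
V(O) = O²
n(A) = 1/(1 + A) (n(A) = 1/(A + 1²) = 1/(A + 1) = 1/(1 + A))
n(-18) + h(5)*(-19)² = 1/(1 - 18) + 5*(-19)² = 1/(-17) + 5*361 = -1/17 + 1805 = 30684/17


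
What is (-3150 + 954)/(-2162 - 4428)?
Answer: 1098/3295 ≈ 0.33323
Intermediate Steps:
(-3150 + 954)/(-2162 - 4428) = -2196/(-6590) = -2196*(-1/6590) = 1098/3295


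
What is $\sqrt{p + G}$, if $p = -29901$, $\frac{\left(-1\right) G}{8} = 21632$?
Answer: $i \sqrt{202957} \approx 450.51 i$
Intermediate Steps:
$G = -173056$ ($G = \left(-8\right) 21632 = -173056$)
$\sqrt{p + G} = \sqrt{-29901 - 173056} = \sqrt{-202957} = i \sqrt{202957}$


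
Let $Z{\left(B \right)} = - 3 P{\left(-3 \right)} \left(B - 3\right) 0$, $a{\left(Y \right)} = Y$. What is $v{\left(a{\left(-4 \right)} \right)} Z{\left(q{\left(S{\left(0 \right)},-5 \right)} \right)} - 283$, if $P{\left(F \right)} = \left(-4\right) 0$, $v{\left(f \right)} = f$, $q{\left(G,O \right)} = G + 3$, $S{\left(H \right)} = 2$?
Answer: $-283$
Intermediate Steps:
$q{\left(G,O \right)} = 3 + G$
$P{\left(F \right)} = 0$
$Z{\left(B \right)} = 0$ ($Z{\left(B \right)} = - 3 \cdot 0 \left(B - 3\right) 0 = - 3 \cdot 0 \left(-3 + B\right) 0 = \left(-3\right) 0 \cdot 0 = 0 \cdot 0 = 0$)
$v{\left(a{\left(-4 \right)} \right)} Z{\left(q{\left(S{\left(0 \right)},-5 \right)} \right)} - 283 = \left(-4\right) 0 - 283 = 0 - 283 = -283$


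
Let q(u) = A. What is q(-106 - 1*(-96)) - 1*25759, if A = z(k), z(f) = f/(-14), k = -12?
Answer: -180307/7 ≈ -25758.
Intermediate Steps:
z(f) = -f/14 (z(f) = f*(-1/14) = -f/14)
A = 6/7 (A = -1/14*(-12) = 6/7 ≈ 0.85714)
q(u) = 6/7
q(-106 - 1*(-96)) - 1*25759 = 6/7 - 1*25759 = 6/7 - 25759 = -180307/7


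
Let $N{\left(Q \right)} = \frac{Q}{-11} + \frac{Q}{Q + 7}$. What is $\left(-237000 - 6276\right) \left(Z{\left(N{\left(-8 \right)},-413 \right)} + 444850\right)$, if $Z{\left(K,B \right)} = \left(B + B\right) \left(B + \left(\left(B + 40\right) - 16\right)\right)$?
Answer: $-269380001352$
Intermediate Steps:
$N{\left(Q \right)} = - \frac{Q}{11} + \frac{Q}{7 + Q}$ ($N{\left(Q \right)} = Q \left(- \frac{1}{11}\right) + \frac{Q}{7 + Q} = - \frac{Q}{11} + \frac{Q}{7 + Q}$)
$Z{\left(K,B \right)} = 2 B \left(24 + 2 B\right)$ ($Z{\left(K,B \right)} = 2 B \left(B + \left(\left(40 + B\right) - 16\right)\right) = 2 B \left(B + \left(24 + B\right)\right) = 2 B \left(24 + 2 B\right)$)
$\left(-237000 - 6276\right) \left(Z{\left(N{\left(-8 \right)},-413 \right)} + 444850\right) = \left(-237000 - 6276\right) \left(4 \left(-413\right) \left(12 - 413\right) + 444850\right) = - 243276 \left(4 \left(-413\right) \left(-401\right) + 444850\right) = - 243276 \left(662452 + 444850\right) = \left(-243276\right) 1107302 = -269380001352$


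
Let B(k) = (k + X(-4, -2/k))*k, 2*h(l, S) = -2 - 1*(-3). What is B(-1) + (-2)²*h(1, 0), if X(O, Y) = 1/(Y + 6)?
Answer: 23/8 ≈ 2.8750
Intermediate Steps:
h(l, S) = ½ (h(l, S) = (-2 - 1*(-3))/2 = (-2 + 3)/2 = (½)*1 = ½)
X(O, Y) = 1/(6 + Y)
B(k) = k*(k + 1/(6 - 2/k)) (B(k) = (k + 1/(6 - 2/k))*k = k*(k + 1/(6 - 2/k)))
B(-1) + (-2)²*h(1, 0) = (½)*(-1)²*(-1 + 6*(-1))/(-1 + 3*(-1)) + (-2)²*(½) = (½)*1*(-1 - 6)/(-1 - 3) + 4*(½) = (½)*1*(-7)/(-4) + 2 = (½)*1*(-¼)*(-7) + 2 = 7/8 + 2 = 23/8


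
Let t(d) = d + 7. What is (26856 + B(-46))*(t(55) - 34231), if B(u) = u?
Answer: -916070890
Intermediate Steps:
t(d) = 7 + d
(26856 + B(-46))*(t(55) - 34231) = (26856 - 46)*((7 + 55) - 34231) = 26810*(62 - 34231) = 26810*(-34169) = -916070890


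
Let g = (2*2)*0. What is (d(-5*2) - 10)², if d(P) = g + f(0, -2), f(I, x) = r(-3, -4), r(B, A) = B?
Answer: 169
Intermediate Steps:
g = 0 (g = 4*0 = 0)
f(I, x) = -3
d(P) = -3 (d(P) = 0 - 3 = -3)
(d(-5*2) - 10)² = (-3 - 10)² = (-13)² = 169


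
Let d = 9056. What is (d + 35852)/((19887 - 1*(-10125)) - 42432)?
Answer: -11227/3105 ≈ -3.6158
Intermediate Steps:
(d + 35852)/((19887 - 1*(-10125)) - 42432) = (9056 + 35852)/((19887 - 1*(-10125)) - 42432) = 44908/((19887 + 10125) - 42432) = 44908/(30012 - 42432) = 44908/(-12420) = 44908*(-1/12420) = -11227/3105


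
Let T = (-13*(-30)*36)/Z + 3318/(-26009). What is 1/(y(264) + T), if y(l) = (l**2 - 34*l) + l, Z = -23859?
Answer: 68949859/4204788831198 ≈ 1.6398e-5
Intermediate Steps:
y(l) = l**2 - 33*l
T = -49370058/68949859 (T = (-13*(-30)*36)/(-23859) + 3318/(-26009) = (390*36)*(-1/23859) + 3318*(-1/26009) = 14040*(-1/23859) - 3318/26009 = -1560/2651 - 3318/26009 = -49370058/68949859 ≈ -0.71603)
1/(y(264) + T) = 1/(264*(-33 + 264) - 49370058/68949859) = 1/(264*231 - 49370058/68949859) = 1/(60984 - 49370058/68949859) = 1/(4204788831198/68949859) = 68949859/4204788831198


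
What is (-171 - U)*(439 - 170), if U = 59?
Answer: -61870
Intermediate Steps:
(-171 - U)*(439 - 170) = (-171 - 1*59)*(439 - 170) = (-171 - 59)*269 = -230*269 = -61870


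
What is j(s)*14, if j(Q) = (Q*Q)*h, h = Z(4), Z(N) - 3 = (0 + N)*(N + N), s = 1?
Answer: 490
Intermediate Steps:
Z(N) = 3 + 2*N² (Z(N) = 3 + (0 + N)*(N + N) = 3 + N*(2*N) = 3 + 2*N²)
h = 35 (h = 3 + 2*4² = 3 + 2*16 = 3 + 32 = 35)
j(Q) = 35*Q² (j(Q) = (Q*Q)*35 = Q²*35 = 35*Q²)
j(s)*14 = (35*1²)*14 = (35*1)*14 = 35*14 = 490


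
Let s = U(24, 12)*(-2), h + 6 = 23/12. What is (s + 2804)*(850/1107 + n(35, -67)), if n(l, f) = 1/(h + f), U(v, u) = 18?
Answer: 1970168288/944271 ≈ 2086.4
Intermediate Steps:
h = -49/12 (h = -6 + 23/12 = -49/12 ≈ -4.0833)
s = -36 (s = 18*(-2) = -36)
n(l, f) = 1/(-49/12 + f)
(s + 2804)*(850/1107 + n(35, -67)) = (-36 + 2804)*(850/1107 + 12/(-49 + 12*(-67))) = 2768*(850*(1/1107) + 12/(-49 - 804)) = 2768*(850/1107 + 12/(-853)) = 2768*(850/1107 + 12*(-1/853)) = 2768*(850/1107 - 12/853) = 2768*(711766/944271) = 1970168288/944271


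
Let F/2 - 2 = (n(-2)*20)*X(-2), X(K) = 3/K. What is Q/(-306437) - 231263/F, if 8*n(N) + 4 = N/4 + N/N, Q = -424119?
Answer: -283418841325/37078877 ≈ -7643.7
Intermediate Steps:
n(N) = -3/8 + N/32 (n(N) = -½ + (N/4 + N/N)/8 = -½ + (N*(¼) + 1)/8 = -½ + (N/4 + 1)/8 = -½ + (1 + N/4)/8 = -½ + (⅛ + N/32) = -3/8 + N/32)
F = 121/4 (F = 4 + 2*(((-3/8 + (1/32)*(-2))*20)*(3/(-2))) = 4 + 2*(((-3/8 - 1/16)*20)*(3*(-½))) = 4 + 2*(-7/16*20*(-3/2)) = 4 + 2*(-35/4*(-3/2)) = 4 + 2*(105/8) = 4 + 105/4 = 121/4 ≈ 30.250)
Q/(-306437) - 231263/F = -424119/(-306437) - 231263/121/4 = -424119*(-1/306437) - 231263*4/121 = 424119/306437 - 925052/121 = -283418841325/37078877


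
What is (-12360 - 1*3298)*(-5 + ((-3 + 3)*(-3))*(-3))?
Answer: 78290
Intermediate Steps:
(-12360 - 1*3298)*(-5 + ((-3 + 3)*(-3))*(-3)) = (-12360 - 3298)*(-5 + (0*(-3))*(-3)) = -15658*(-5 + 0*(-3)) = -15658*(-5 + 0) = -15658*(-5) = 78290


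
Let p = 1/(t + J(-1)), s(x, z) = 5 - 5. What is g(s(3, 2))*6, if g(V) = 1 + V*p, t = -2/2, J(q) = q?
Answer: 6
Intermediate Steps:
s(x, z) = 0
t = -1 (t = -2*½ = -1)
p = -½ (p = 1/(-1 - 1) = 1/(-2) = -½ ≈ -0.50000)
g(V) = 1 - V/2 (g(V) = 1 + V*(-½) = 1 - V/2)
g(s(3, 2))*6 = (1 - ½*0)*6 = (1 + 0)*6 = 1*6 = 6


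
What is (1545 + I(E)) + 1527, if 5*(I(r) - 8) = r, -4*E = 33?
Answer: 61567/20 ≈ 3078.4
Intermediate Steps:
E = -33/4 (E = -¼*33 = -33/4 ≈ -8.2500)
I(r) = 8 + r/5
(1545 + I(E)) + 1527 = (1545 + (8 + (⅕)*(-33/4))) + 1527 = (1545 + (8 - 33/20)) + 1527 = (1545 + 127/20) + 1527 = 31027/20 + 1527 = 61567/20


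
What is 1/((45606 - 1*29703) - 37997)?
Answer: -1/22094 ≈ -4.5261e-5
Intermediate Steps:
1/((45606 - 1*29703) - 37997) = 1/((45606 - 29703) - 37997) = 1/(15903 - 37997) = 1/(-22094) = -1/22094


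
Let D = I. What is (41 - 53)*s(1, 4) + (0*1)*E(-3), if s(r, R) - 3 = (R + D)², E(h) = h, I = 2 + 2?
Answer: -804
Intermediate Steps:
I = 4
D = 4
s(r, R) = 3 + (4 + R)² (s(r, R) = 3 + (R + 4)² = 3 + (4 + R)²)
(41 - 53)*s(1, 4) + (0*1)*E(-3) = (41 - 53)*(3 + (4 + 4)²) + (0*1)*(-3) = -12*(3 + 8²) + 0*(-3) = -12*(3 + 64) + 0 = -12*67 + 0 = -804 + 0 = -804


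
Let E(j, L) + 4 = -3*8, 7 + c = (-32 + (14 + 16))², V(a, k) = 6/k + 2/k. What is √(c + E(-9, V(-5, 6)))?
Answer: I*√31 ≈ 5.5678*I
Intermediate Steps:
V(a, k) = 8/k
c = -3 (c = -7 + (-32 + (14 + 16))² = -7 + (-32 + 30)² = -7 + (-2)² = -7 + 4 = -3)
E(j, L) = -28 (E(j, L) = -4 - 3*8 = -4 - 24 = -28)
√(c + E(-9, V(-5, 6))) = √(-3 - 28) = √(-31) = I*√31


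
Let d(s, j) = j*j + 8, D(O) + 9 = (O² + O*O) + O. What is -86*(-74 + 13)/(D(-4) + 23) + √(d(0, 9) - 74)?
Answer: 2623/21 + √15 ≈ 128.78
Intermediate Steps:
D(O) = -9 + O + 2*O² (D(O) = -9 + ((O² + O*O) + O) = -9 + ((O² + O²) + O) = -9 + (2*O² + O) = -9 + (O + 2*O²) = -9 + O + 2*O²)
d(s, j) = 8 + j² (d(s, j) = j² + 8 = 8 + j²)
-86*(-74 + 13)/(D(-4) + 23) + √(d(0, 9) - 74) = -86*(-74 + 13)/((-9 - 4 + 2*(-4)²) + 23) + √((8 + 9²) - 74) = -(-5246)/((-9 - 4 + 2*16) + 23) + √((8 + 81) - 74) = -(-5246)/((-9 - 4 + 32) + 23) + √(89 - 74) = -(-5246)/(19 + 23) + √15 = -(-5246)/42 + √15 = -86*(-61/42) + √15 = 2623/21 + √15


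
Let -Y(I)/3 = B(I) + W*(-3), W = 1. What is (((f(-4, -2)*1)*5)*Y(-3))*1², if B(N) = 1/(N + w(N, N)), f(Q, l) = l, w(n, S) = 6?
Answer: -80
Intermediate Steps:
B(N) = 1/(6 + N) (B(N) = 1/(N + 6) = 1/(6 + N))
Y(I) = 9 - 3/(6 + I) (Y(I) = -3*(1/(6 + I) + 1*(-3)) = -3*(1/(6 + I) - 3) = -3*(-3 + 1/(6 + I)) = 9 - 3/(6 + I))
(((f(-4, -2)*1)*5)*Y(-3))*1² = ((-2*1*5)*(3*(17 + 3*(-3))/(6 - 3)))*1² = ((-2*5)*(3*(17 - 9)/3))*1 = -30*8/3*1 = -10*8*1 = -80*1 = -80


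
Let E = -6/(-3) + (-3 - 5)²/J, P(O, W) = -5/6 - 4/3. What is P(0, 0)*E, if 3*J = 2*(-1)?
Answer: 611/3 ≈ 203.67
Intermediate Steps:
J = -⅔ (J = (2*(-1))/3 = (⅓)*(-2) = -⅔ ≈ -0.66667)
P(O, W) = -13/6 (P(O, W) = -5*⅙ - 4*⅓ = -⅚ - 4/3 = -13/6)
E = -94 (E = -6/(-3) + (-3 - 5)²/(-⅔) = -6*(-⅓) + (-8)²*(-3/2) = 2 + 64*(-3/2) = 2 - 96 = -94)
P(0, 0)*E = -13/6*(-94) = 611/3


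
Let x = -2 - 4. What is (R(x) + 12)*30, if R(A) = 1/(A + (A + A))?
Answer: 1075/3 ≈ 358.33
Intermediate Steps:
x = -6
R(A) = 1/(3*A) (R(A) = 1/(A + 2*A) = 1/(3*A))
(R(x) + 12)*30 = ((1/3)/(-6) + 12)*30 = ((1/3)*(-1/6) + 12)*30 = (-1/18 + 12)*30 = (215/18)*30 = 1075/3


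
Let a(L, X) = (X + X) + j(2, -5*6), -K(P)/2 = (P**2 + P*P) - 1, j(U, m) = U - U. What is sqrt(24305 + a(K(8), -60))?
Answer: sqrt(24185) ≈ 155.52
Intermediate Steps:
j(U, m) = 0
K(P) = 2 - 4*P**2 (K(P) = -2*((P**2 + P*P) - 1) = -2*((P**2 + P**2) - 1) = -2*(2*P**2 - 1) = -2*(-1 + 2*P**2) = 2 - 4*P**2)
a(L, X) = 2*X (a(L, X) = (X + X) + 0 = 2*X + 0 = 2*X)
sqrt(24305 + a(K(8), -60)) = sqrt(24305 + 2*(-60)) = sqrt(24305 - 120) = sqrt(24185)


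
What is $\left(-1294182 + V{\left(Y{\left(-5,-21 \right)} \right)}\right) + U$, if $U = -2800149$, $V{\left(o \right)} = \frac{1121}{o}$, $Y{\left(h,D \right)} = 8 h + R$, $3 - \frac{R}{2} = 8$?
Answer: $- \frac{204717671}{50} \approx -4.0944 \cdot 10^{6}$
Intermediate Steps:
$R = -10$ ($R = 6 - 16 = -10$)
$Y{\left(h,D \right)} = -10 + 8 h$ ($Y{\left(h,D \right)} = 8 h - 10 = -10 + 8 h$)
$\left(-1294182 + V{\left(Y{\left(-5,-21 \right)} \right)}\right) + U = \left(-1294182 + \frac{1121}{-10 + 8 \left(-5\right)}\right) - 2800149 = \left(-1294182 + \frac{1121}{-10 - 40}\right) - 2800149 = \left(-1294182 + \frac{1121}{-50}\right) - 2800149 = \left(-1294182 + 1121 \left(- \frac{1}{50}\right)\right) - 2800149 = \left(-1294182 - \frac{1121}{50}\right) - 2800149 = - \frac{64710221}{50} - 2800149 = - \frac{204717671}{50}$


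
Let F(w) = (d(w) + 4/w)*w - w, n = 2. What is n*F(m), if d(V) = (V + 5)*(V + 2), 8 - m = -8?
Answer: 12072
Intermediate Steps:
m = 16 (m = 8 - 1*(-8) = 8 + 8 = 16)
d(V) = (2 + V)*(5 + V) (d(V) = (5 + V)*(2 + V) = (2 + V)*(5 + V))
F(w) = -w + w*(10 + w² + 4/w + 7*w) (F(w) = ((10 + w² + 7*w) + 4/w)*w - w = (10 + w² + 4/w + 7*w)*w - w = w*(10 + w² + 4/w + 7*w) - w = -w + w*(10 + w² + 4/w + 7*w))
n*F(m) = 2*(4 - 1*16 + 16*(10 + 16² + 7*16)) = 2*(4 - 16 + 16*(10 + 256 + 112)) = 2*(4 - 16 + 16*378) = 2*(4 - 16 + 6048) = 2*6036 = 12072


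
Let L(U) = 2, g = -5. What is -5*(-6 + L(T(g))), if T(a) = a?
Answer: 20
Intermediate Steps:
-5*(-6 + L(T(g))) = -5*(-6 + 2) = -5*(-4) = 20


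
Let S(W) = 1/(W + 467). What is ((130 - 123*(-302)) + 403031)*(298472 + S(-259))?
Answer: 27335217108339/208 ≈ 1.3142e+11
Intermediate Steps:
S(W) = 1/(467 + W)
((130 - 123*(-302)) + 403031)*(298472 + S(-259)) = ((130 - 123*(-302)) + 403031)*(298472 + 1/(467 - 259)) = ((130 + 37146) + 403031)*(298472 + 1/208) = (37276 + 403031)*(298472 + 1/208) = 440307*(62082177/208) = 27335217108339/208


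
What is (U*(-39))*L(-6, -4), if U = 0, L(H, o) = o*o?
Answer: 0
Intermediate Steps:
L(H, o) = o²
(U*(-39))*L(-6, -4) = (0*(-39))*(-4)² = 0*16 = 0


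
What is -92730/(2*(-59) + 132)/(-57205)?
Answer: 9273/80087 ≈ 0.11579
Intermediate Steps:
-92730/(2*(-59) + 132)/(-57205) = -92730/(-118 + 132)*(-1/57205) = -92730/14*(-1/57205) = -92730*1/14*(-1/57205) = -46365/7*(-1/57205) = 9273/80087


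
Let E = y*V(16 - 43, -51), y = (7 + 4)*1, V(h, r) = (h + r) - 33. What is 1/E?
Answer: -1/1221 ≈ -0.00081900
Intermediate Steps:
V(h, r) = -33 + h + r
y = 11 (y = 11*1 = 11)
E = -1221 (E = 11*(-33 + (16 - 43) - 51) = 11*(-33 - 27 - 51) = 11*(-111) = -1221)
1/E = 1/(-1221) = -1/1221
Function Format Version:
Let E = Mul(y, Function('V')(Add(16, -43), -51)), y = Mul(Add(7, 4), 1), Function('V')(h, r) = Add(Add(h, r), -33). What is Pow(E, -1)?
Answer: Rational(-1, 1221) ≈ -0.00081900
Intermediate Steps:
Function('V')(h, r) = Add(-33, h, r)
y = 11 (y = Mul(11, 1) = 11)
E = -1221 (E = Mul(11, Add(-33, Add(16, -43), -51)) = Mul(11, Add(-33, -27, -51)) = Mul(11, -111) = -1221)
Pow(E, -1) = Pow(-1221, -1) = Rational(-1, 1221)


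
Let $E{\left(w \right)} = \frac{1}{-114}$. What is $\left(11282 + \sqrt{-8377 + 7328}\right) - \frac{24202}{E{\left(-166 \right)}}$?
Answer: $2770310 + i \sqrt{1049} \approx 2.7703 \cdot 10^{6} + 32.388 i$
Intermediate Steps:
$E{\left(w \right)} = - \frac{1}{114}$
$\left(11282 + \sqrt{-8377 + 7328}\right) - \frac{24202}{E{\left(-166 \right)}} = \left(11282 + \sqrt{-8377 + 7328}\right) - \frac{24202}{- \frac{1}{114}} = \left(11282 + \sqrt{-1049}\right) - -2759028 = \left(11282 + i \sqrt{1049}\right) + 2759028 = 2770310 + i \sqrt{1049}$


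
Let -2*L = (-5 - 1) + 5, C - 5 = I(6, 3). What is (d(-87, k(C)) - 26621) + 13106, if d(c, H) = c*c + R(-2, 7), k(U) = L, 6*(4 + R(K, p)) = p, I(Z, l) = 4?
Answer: -35693/6 ≈ -5948.8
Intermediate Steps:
C = 9 (C = 5 + 4 = 9)
R(K, p) = -4 + p/6
L = 1/2 (L = -((-5 - 1) + 5)/2 = -(-6 + 5)/2 = -1/2*(-1) = 1/2 ≈ 0.50000)
k(U) = 1/2
d(c, H) = -17/6 + c**2 (d(c, H) = c*c + (-4 + (1/6)*7) = c**2 + (-4 + 7/6) = c**2 - 17/6 = -17/6 + c**2)
(d(-87, k(C)) - 26621) + 13106 = ((-17/6 + (-87)**2) - 26621) + 13106 = ((-17/6 + 7569) - 26621) + 13106 = (45397/6 - 26621) + 13106 = -114329/6 + 13106 = -35693/6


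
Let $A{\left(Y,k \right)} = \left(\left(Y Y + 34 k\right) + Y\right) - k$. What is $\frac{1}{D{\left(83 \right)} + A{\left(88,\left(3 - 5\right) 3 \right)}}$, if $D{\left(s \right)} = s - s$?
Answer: $\frac{1}{7634} \approx 0.00013099$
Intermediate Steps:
$D{\left(s \right)} = 0$
$A{\left(Y,k \right)} = Y + Y^{2} + 33 k$ ($A{\left(Y,k \right)} = \left(\left(Y^{2} + 34 k\right) + Y\right) - k = \left(Y + Y^{2} + 34 k\right) - k = Y + Y^{2} + 33 k$)
$\frac{1}{D{\left(83 \right)} + A{\left(88,\left(3 - 5\right) 3 \right)}} = \frac{1}{0 + \left(88 + 88^{2} + 33 \left(3 - 5\right) 3\right)} = \frac{1}{0 + \left(88 + 7744 + 33 \left(\left(-2\right) 3\right)\right)} = \frac{1}{0 + \left(88 + 7744 + 33 \left(-6\right)\right)} = \frac{1}{0 + \left(88 + 7744 - 198\right)} = \frac{1}{0 + 7634} = \frac{1}{7634}$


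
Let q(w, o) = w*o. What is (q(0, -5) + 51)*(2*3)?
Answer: 306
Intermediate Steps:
q(w, o) = o*w
(q(0, -5) + 51)*(2*3) = (-5*0 + 51)*(2*3) = (0 + 51)*6 = 51*6 = 306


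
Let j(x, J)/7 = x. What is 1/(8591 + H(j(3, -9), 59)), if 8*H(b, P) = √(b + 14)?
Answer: 549824/4723537949 - 8*√35/4723537949 ≈ 0.00011639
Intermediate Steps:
j(x, J) = 7*x
H(b, P) = √(14 + b)/8 (H(b, P) = √(b + 14)/8 = √(14 + b)/8)
1/(8591 + H(j(3, -9), 59)) = 1/(8591 + √(14 + 7*3)/8) = 1/(8591 + √(14 + 21)/8) = 1/(8591 + √35/8)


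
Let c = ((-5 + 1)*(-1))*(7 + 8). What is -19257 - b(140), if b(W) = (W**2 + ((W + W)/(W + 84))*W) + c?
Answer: -39092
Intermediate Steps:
c = 60 (c = -4*(-1)*15 = 4*15 = 60)
b(W) = 60 + W**2 + 2*W**2/(84 + W) (b(W) = (W**2 + ((W + W)/(W + 84))*W) + 60 = (W**2 + ((2*W)/(84 + W))*W) + 60 = (W**2 + (2*W/(84 + W))*W) + 60 = (W**2 + 2*W**2/(84 + W)) + 60 = 60 + W**2 + 2*W**2/(84 + W))
-19257 - b(140) = -19257 - (5040 + 140**3 + 60*140 + 86*140**2)/(84 + 140) = -19257 - (5040 + 2744000 + 8400 + 86*19600)/224 = -19257 - (5040 + 2744000 + 8400 + 1685600)/224 = -19257 - 4443040/224 = -19257 - 1*19835 = -19257 - 19835 = -39092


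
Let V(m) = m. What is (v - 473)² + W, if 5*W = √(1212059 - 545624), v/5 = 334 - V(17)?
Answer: 1236544 + √666435/5 ≈ 1.2367e+6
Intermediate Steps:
v = 1585 (v = 5*(334 - 1*17) = 5*(334 - 17) = 5*317 = 1585)
W = √666435/5 (W = √(1212059 - 545624)/5 = √666435/5 ≈ 163.27)
(v - 473)² + W = (1585 - 473)² + √666435/5 = 1112² + √666435/5 = 1236544 + √666435/5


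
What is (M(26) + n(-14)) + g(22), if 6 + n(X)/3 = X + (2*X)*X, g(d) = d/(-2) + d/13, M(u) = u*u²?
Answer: 242875/13 ≈ 18683.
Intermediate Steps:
M(u) = u³
g(d) = -11*d/26 (g(d) = d*(-½) + d*(1/13) = -d/2 + d/13 = -11*d/26)
n(X) = -18 + 3*X + 6*X² (n(X) = -18 + 3*(X + (2*X)*X) = -18 + 3*(X + 2*X²) = -18 + (3*X + 6*X²) = -18 + 3*X + 6*X²)
(M(26) + n(-14)) + g(22) = (26³ + (-18 + 3*(-14) + 6*(-14)²)) - 11/26*22 = (17576 + (-18 - 42 + 6*196)) - 121/13 = (17576 + (-18 - 42 + 1176)) - 121/13 = (17576 + 1116) - 121/13 = 18692 - 121/13 = 242875/13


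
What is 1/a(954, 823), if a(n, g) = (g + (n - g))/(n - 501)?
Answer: 151/318 ≈ 0.47484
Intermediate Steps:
a(n, g) = n/(-501 + n)
1/a(954, 823) = 1/(954/(-501 + 954)) = 1/(954/453) = 1/(954*(1/453)) = 1/(318/151) = 151/318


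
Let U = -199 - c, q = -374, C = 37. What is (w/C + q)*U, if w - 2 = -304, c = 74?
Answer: 3860220/37 ≈ 1.0433e+5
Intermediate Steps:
U = -273 (U = -199 - 1*74 = -199 - 74 = -273)
w = -302 (w = 2 - 304 = -302)
(w/C + q)*U = (-302/37 - 374)*(-273) = -14140/37*(-273) = 3860220/37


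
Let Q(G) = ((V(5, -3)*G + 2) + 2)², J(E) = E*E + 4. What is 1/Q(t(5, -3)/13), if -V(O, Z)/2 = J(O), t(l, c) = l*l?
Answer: 169/1954404 ≈ 8.6471e-5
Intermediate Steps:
t(l, c) = l²
J(E) = 4 + E² (J(E) = E² + 4 = 4 + E²)
V(O, Z) = -8 - 2*O² (V(O, Z) = -2*(4 + O²) = -8 - 2*O²)
Q(G) = (4 - 58*G)² (Q(G) = (((-8 - 2*5²)*G + 2) + 2)² = (((-8 - 2*25)*G + 2) + 2)² = (((-8 - 50)*G + 2) + 2)² = ((-58*G + 2) + 2)² = ((2 - 58*G) + 2)² = (4 - 58*G)²)
1/Q(t(5, -3)/13) = 1/(4*(2 - 29*5²/13)²) = 1/(4*(2 - 725/13)²) = 1/(4*(-699/13)²) = 1/(4*(488601/169)) = 1/(1954404/169) = 169/1954404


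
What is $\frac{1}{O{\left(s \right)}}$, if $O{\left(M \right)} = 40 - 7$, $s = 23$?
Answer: $\frac{1}{33} \approx 0.030303$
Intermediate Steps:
$O{\left(M \right)} = 33$
$\frac{1}{O{\left(s \right)}} = \frac{1}{33}$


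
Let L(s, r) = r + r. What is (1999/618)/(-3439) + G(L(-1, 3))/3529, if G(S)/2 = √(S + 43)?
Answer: 22699757/7500190758 ≈ 0.0030266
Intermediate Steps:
L(s, r) = 2*r
G(S) = 2*√(43 + S) (G(S) = 2*√(S + 43) = 2*√(43 + S))
(1999/618)/(-3439) + G(L(-1, 3))/3529 = (1999/618)/(-3439) + (2*√(43 + 2*3))/3529 = (1999*(1/618))*(-1/3439) + (2*√(43 + 6))*(1/3529) = (1999/618)*(-1/3439) + (2*√49)*(1/3529) = -1999/2125302 + (2*7)*(1/3529) = -1999/2125302 + 14*(1/3529) = -1999/2125302 + 14/3529 = 22699757/7500190758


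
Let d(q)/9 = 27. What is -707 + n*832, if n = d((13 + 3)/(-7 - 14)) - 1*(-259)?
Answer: 416957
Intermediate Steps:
d(q) = 243 (d(q) = 9*27 = 243)
n = 502 (n = 243 - 1*(-259) = 243 + 259 = 502)
-707 + n*832 = -707 + 502*832 = -707 + 417664 = 416957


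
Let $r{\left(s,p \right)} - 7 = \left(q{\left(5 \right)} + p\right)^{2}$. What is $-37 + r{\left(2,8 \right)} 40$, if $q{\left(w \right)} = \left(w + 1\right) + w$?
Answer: $14683$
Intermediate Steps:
$q{\left(w \right)} = 1 + 2 w$ ($q{\left(w \right)} = \left(1 + w\right) + w = 1 + 2 w$)
$r{\left(s,p \right)} = 7 + \left(11 + p\right)^{2}$ ($r{\left(s,p \right)} = 7 + \left(\left(1 + 2 \cdot 5\right) + p\right)^{2} = 7 + \left(\left(1 + 10\right) + p\right)^{2} = 7 + \left(11 + p\right)^{2}$)
$-37 + r{\left(2,8 \right)} 40 = -37 + \left(7 + \left(11 + 8\right)^{2}\right) 40 = -37 + \left(7 + 19^{2}\right) 40 = -37 + \left(7 + 361\right) 40 = -37 + 368 \cdot 40 = -37 + 14720 = 14683$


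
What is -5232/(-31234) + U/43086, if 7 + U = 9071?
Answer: 127132732/336437031 ≈ 0.37788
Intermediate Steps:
U = 9064 (U = -7 + 9071 = 9064)
-5232/(-31234) + U/43086 = -5232/(-31234) + 9064/43086 = -5232*(-1/31234) + 9064*(1/43086) = 2616/15617 + 4532/21543 = 127132732/336437031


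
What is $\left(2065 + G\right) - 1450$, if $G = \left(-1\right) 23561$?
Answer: $-22946$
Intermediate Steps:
$G = -23561$
$\left(2065 + G\right) - 1450 = \left(2065 - 23561\right) - 1450 = -21496 - 1450 = -22946$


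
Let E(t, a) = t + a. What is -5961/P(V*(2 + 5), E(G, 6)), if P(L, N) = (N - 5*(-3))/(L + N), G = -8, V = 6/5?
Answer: -190752/65 ≈ -2934.6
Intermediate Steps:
V = 6/5 (V = 6*(1/5) = 6/5 ≈ 1.2000)
E(t, a) = a + t
P(L, N) = (15 + N)/(L + N) (P(L, N) = (N + 15)/(L + N) = (15 + N)/(L + N))
-5961/P(V*(2 + 5), E(G, 6)) = -5961*(6*(2 + 5)/5 + (6 - 8))/(15 + (6 - 8)) = -5961*((6/5)*7 - 2)/(15 - 2) = -5961/(13/(42/5 - 2)) = -5961/(13/(32/5)) = -5961/((5/32)*13) = -5961/65/32 = -5961*32/65 = -190752/65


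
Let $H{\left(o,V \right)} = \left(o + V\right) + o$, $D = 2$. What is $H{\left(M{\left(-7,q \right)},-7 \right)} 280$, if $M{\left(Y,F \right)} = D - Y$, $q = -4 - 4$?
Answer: $3080$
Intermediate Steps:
$q = -8$ ($q = -4 - 4 = -8$)
$M{\left(Y,F \right)} = 2 - Y$
$H{\left(o,V \right)} = V + 2 o$ ($H{\left(o,V \right)} = \left(V + o\right) + o = V + 2 o$)
$H{\left(M{\left(-7,q \right)},-7 \right)} 280 = \left(-7 + 2 \left(2 - -7\right)\right) 280 = \left(-7 + 2 \left(2 + 7\right)\right) 280 = \left(-7 + 2 \cdot 9\right) 280 = \left(-7 + 18\right) 280 = 11 \cdot 280 = 3080$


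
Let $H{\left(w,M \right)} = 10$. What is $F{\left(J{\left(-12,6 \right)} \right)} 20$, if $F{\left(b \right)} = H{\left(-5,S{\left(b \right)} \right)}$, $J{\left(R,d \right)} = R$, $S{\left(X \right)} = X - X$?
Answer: $200$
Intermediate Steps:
$S{\left(X \right)} = 0$
$F{\left(b \right)} = 10$
$F{\left(J{\left(-12,6 \right)} \right)} 20 = 10 \cdot 20 = 200$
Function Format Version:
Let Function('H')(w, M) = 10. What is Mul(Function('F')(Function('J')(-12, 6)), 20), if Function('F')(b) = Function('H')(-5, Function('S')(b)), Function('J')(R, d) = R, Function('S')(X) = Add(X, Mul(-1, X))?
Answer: 200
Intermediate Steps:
Function('S')(X) = 0
Function('F')(b) = 10
Mul(Function('F')(Function('J')(-12, 6)), 20) = Mul(10, 20) = 200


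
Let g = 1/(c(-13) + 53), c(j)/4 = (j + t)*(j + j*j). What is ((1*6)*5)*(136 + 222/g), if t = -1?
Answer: -57824700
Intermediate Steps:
c(j) = 4*(-1 + j)*(j + j²) (c(j) = 4*((j - 1)*(j + j*j)) = 4*((-1 + j)*(j + j²)) = 4*(-1 + j)*(j + j²))
g = -1/8683 (g = 1/(4*(-13)*(-1 + (-13)²) + 53) = 1/(4*(-13)*(-1 + 169) + 53) = 1/(4*(-13)*168 + 53) = 1/(-8736 + 53) = 1/(-8683) = -1/8683 ≈ -0.00011517)
((1*6)*5)*(136 + 222/g) = ((1*6)*5)*(136 + 222/(-1/8683)) = (6*5)*(136 + 222*(-8683)) = 30*(136 - 1927626) = 30*(-1927490) = -57824700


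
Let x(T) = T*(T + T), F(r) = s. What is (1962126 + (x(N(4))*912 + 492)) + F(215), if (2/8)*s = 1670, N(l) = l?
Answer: 1998482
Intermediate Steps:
s = 6680 (s = 4*1670 = 6680)
F(r) = 6680
x(T) = 2*T**2 (x(T) = T*(2*T) = 2*T**2)
(1962126 + (x(N(4))*912 + 492)) + F(215) = (1962126 + ((2*4**2)*912 + 492)) + 6680 = (1962126 + ((2*16)*912 + 492)) + 6680 = (1962126 + (32*912 + 492)) + 6680 = (1962126 + (29184 + 492)) + 6680 = (1962126 + 29676) + 6680 = 1991802 + 6680 = 1998482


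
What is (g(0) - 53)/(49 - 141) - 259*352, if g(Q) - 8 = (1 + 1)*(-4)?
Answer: -8387403/92 ≈ -91167.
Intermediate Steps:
g(Q) = 0 (g(Q) = 8 + (1 + 1)*(-4) = 8 + 2*(-4) = 8 - 8 = 0)
(g(0) - 53)/(49 - 141) - 259*352 = (0 - 53)/(49 - 141) - 259*352 = -53/(-92) - 91168 = -53*(-1/92) - 91168 = 53/92 - 91168 = -8387403/92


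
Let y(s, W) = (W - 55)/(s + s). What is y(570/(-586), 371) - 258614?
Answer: -73751284/285 ≈ -2.5878e+5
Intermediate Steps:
y(s, W) = (-55 + W)/(2*s) (y(s, W) = (-55 + W)/((2*s)) = (-55 + W)*(1/(2*s)) = (-55 + W)/(2*s))
y(570/(-586), 371) - 258614 = (-55 + 371)/(2*((570/(-586)))) - 258614 = (½)*316/(570*(-1/586)) - 258614 = (½)*316/(-285/293) - 258614 = (½)*(-293/285)*316 - 258614 = -46294/285 - 258614 = -73751284/285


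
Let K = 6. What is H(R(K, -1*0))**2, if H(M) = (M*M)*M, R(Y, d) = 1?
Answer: 1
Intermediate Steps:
H(M) = M**3 (H(M) = M**2*M = M**3)
H(R(K, -1*0))**2 = (1**3)**2 = 1**2 = 1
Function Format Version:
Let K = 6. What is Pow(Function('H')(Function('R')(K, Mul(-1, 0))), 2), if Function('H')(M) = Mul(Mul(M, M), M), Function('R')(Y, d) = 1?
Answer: 1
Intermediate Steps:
Function('H')(M) = Pow(M, 3) (Function('H')(M) = Mul(Pow(M, 2), M) = Pow(M, 3))
Pow(Function('H')(Function('R')(K, Mul(-1, 0))), 2) = Pow(Pow(1, 3), 2) = Pow(1, 2) = 1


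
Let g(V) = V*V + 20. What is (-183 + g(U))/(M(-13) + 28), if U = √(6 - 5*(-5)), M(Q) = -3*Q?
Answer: -132/67 ≈ -1.9701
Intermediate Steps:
U = √31 (U = √(6 + 25) = √31 ≈ 5.5678)
g(V) = 20 + V² (g(V) = V² + 20 = 20 + V²)
(-183 + g(U))/(M(-13) + 28) = (-183 + (20 + (√31)²))/(-3*(-13) + 28) = (-183 + (20 + 31))/(39 + 28) = (-183 + 51)/67 = -132*1/67 = -132/67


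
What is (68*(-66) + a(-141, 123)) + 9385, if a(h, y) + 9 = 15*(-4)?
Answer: 4828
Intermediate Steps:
a(h, y) = -69 (a(h, y) = -9 + 15*(-4) = -9 - 60 = -69)
(68*(-66) + a(-141, 123)) + 9385 = (68*(-66) - 69) + 9385 = (-4488 - 69) + 9385 = -4557 + 9385 = 4828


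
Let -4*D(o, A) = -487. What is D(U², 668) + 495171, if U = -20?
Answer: 1981171/4 ≈ 4.9529e+5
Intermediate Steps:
D(o, A) = 487/4 (D(o, A) = -¼*(-487) = 487/4)
D(U², 668) + 495171 = 487/4 + 495171 = 1981171/4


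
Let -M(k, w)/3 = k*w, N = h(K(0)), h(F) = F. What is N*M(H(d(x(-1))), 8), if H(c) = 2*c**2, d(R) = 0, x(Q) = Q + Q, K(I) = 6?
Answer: 0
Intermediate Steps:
x(Q) = 2*Q
N = 6
M(k, w) = -3*k*w
N*M(H(d(x(-1))), 8) = 6*(-3*2*0**2*8) = 6*(-3*2*0*8) = 6*(-3*0*8) = 6*0 = 0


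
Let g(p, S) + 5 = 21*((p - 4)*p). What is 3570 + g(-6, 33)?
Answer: 4825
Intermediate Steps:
g(p, S) = -5 + 21*p*(-4 + p) (g(p, S) = -5 + 21*((p - 4)*p) = -5 + 21*((-4 + p)*p) = -5 + 21*(p*(-4 + p)) = -5 + 21*p*(-4 + p))
3570 + g(-6, 33) = 3570 + (-5 - 84*(-6) + 21*(-6)**2) = 3570 + (-5 + 504 + 21*36) = 3570 + (-5 + 504 + 756) = 3570 + 1255 = 4825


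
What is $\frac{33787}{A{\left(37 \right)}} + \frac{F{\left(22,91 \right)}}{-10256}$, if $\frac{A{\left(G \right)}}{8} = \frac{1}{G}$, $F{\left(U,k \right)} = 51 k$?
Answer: $\frac{1602647917}{10256} \approx 1.5626 \cdot 10^{5}$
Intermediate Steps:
$A{\left(G \right)} = \frac{8}{G}$
$\frac{33787}{A{\left(37 \right)}} + \frac{F{\left(22,91 \right)}}{-10256} = \frac{33787}{8 \cdot \frac{1}{37}} + \frac{51 \cdot 91}{-10256} = \frac{33787}{8 \cdot \frac{1}{37}} + 4641 \left(- \frac{1}{10256}\right) = \frac{33787}{\frac{8}{37}} - \frac{4641}{10256} = 33787 \cdot \frac{37}{8} - \frac{4641}{10256} = \frac{1250119}{8} - \frac{4641}{10256} = \frac{1602647917}{10256}$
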